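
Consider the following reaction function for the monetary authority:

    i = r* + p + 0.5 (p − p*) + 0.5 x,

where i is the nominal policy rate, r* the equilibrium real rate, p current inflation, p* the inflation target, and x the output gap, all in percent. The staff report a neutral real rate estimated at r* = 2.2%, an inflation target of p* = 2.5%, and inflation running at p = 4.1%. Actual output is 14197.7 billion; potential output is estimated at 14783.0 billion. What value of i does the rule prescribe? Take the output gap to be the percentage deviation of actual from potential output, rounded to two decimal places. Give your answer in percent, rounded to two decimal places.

Output gap = 100 × (14197.7 − 14783.0) / 14783.0 = -3.96%.
i = 2.20 + 4.10 + 0.5 × (4.10 − 2.50) + 0.5 × (-3.96)
   = 2.20 + 4.1 + 0.8 − 1.98 = 5.12

5.12%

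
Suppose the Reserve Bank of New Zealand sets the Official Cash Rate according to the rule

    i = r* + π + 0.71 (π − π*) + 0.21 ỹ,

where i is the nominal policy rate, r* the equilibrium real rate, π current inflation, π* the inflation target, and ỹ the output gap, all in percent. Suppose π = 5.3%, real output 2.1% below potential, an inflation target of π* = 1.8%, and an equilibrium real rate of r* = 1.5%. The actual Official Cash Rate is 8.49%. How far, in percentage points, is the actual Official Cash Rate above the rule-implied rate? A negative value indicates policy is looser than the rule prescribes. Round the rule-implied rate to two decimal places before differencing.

Output 2.1% below potential → ỹ = -2.1.
i = 1.5 + 5.3 + 0.71 × (5.3 − 1.8) + 0.21 × (-2.1)
   = 1.5 + 5.3 + 2.485 − 0.441 = 8.84
Deviation = 8.49 − 8.84 = -0.35 pp.

-0.35 pp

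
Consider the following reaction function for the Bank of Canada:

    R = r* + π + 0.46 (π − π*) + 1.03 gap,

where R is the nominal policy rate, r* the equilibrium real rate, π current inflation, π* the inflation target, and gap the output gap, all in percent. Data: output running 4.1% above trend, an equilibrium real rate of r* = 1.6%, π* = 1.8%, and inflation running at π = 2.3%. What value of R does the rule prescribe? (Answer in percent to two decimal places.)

Output 4.1% above potential → gap = 4.1.
R = 1.6 + 2.3 + 0.46 × (2.3 − 1.8) + 1.03 × 4.1
   = 1.6 + 2.3 + 0.23 + 4.223 = 8.35

8.35%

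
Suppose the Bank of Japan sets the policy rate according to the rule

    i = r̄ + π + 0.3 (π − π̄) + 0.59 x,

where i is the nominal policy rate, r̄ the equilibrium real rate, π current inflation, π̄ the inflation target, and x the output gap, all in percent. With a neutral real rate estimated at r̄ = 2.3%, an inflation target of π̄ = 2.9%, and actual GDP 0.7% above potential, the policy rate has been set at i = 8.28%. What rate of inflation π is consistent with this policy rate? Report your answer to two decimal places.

4.95%

Output 0.7% above potential → x = 0.7.
Collecting π: i = r̄ + (1 + 0.3) π − 0.3 π̄ + 0.59 x
1.3 π = 8.28 − 2.3 + 0.3 × 2.9 − 0.59 × 0.7 = 6.437
π = 6.437 / 1.3 = 4.95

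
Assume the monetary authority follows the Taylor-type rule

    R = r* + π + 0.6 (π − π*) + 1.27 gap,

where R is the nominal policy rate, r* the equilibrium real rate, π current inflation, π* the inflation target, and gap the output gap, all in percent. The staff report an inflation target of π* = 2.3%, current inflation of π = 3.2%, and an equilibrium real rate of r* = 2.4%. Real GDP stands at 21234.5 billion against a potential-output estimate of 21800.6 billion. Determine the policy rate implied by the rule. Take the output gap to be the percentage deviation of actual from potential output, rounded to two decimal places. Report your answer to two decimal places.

2.84%

Output gap = 100 × (21234.5 − 21800.6) / 21800.6 = -2.60%.
R = 2.40 + 3.20 + 0.6 × (3.20 − 2.30) + 1.27 × (-2.60)
   = 2.40 + 3.2 + 0.54 − 3.302 = 2.84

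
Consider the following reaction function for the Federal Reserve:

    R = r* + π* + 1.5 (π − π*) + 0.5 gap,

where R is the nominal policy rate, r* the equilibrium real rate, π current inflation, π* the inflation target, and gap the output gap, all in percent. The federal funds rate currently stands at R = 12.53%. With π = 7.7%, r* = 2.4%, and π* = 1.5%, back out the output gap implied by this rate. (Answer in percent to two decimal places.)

0.5 gap = 12.53 − 2.4 − 1.5 − 1.5 × (7.7 − 1.5) = -0.67
gap = -0.67 / 0.5 = -1.34

-1.34%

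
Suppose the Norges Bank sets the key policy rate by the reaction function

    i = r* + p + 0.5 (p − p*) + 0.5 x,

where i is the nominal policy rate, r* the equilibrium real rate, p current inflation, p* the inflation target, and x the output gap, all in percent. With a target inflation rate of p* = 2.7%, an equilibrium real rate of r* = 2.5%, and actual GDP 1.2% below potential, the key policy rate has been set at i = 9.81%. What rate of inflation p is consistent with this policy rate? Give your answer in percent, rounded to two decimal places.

Output 1.2% below potential → x = -1.2.
Collecting p: i = r* + (1 + 0.5) p − 0.5 p* + 0.5 x
1.5 p = 9.81 − 2.5 + 0.5 × 2.7 − 0.5 × (-1.2) = 9.26
p = 9.26 / 1.5 = 6.17

6.17%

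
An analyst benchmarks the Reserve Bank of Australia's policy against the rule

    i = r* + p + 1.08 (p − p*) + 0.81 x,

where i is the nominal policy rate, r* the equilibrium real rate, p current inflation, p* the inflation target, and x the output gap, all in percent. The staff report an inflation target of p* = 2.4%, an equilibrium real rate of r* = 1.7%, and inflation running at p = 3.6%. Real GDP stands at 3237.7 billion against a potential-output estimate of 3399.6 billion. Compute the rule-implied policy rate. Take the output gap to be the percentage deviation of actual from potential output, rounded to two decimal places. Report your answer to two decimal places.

2.74%

Output gap = 100 × (3237.7 − 3399.6) / 3399.6 = -4.76%.
i = 1.70 + 3.60 + 1.08 × (3.60 − 2.40) + 0.81 × (-4.76)
   = 1.70 + 3.6 + 1.296 − 3.8556 = 2.74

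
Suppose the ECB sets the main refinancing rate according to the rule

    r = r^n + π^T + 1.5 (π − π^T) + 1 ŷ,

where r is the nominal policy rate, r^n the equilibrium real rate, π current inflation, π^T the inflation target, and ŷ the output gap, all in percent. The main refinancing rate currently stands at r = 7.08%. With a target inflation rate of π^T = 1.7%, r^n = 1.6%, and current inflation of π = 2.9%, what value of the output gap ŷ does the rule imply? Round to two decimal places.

1 ŷ = 7.08 − 1.6 − 1.7 − 1.5 × (2.9 − 1.7) = 1.98
ŷ = 1.98 / 1 = 1.98

1.98%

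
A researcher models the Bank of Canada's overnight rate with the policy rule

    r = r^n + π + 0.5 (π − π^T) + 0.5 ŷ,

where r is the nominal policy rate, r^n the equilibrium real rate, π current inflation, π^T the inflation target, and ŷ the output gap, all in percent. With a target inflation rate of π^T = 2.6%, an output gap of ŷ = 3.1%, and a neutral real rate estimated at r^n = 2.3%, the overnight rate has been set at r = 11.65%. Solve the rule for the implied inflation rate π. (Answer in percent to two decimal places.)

Collecting π: r = r^n + (1 + 0.5) π − 0.5 π^T + 0.5 ŷ
1.5 π = 11.65 − 2.3 + 0.5 × 2.6 − 0.5 × 3.1 = 9.1
π = 9.1 / 1.5 = 6.07

6.07%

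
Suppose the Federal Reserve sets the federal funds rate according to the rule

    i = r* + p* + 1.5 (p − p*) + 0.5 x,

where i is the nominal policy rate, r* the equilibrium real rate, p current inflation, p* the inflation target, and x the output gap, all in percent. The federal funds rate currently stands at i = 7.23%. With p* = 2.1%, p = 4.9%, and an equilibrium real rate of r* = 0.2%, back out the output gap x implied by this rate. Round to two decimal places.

0.5 x = 7.23 − 0.2 − 2.1 − 1.5 × (4.9 − 2.1) = 0.73
x = 0.73 / 0.5 = 1.46

1.46%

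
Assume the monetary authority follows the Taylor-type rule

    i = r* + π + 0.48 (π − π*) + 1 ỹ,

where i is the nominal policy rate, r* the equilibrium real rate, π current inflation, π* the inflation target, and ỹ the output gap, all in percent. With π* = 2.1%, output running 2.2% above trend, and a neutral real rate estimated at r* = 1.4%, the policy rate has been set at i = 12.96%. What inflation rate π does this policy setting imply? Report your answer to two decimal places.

Output 2.2% above potential → ỹ = 2.2.
Collecting π: i = r* + (1 + 0.48) π − 0.48 π* + 1 ỹ
1.48 π = 12.96 − 1.4 + 0.48 × 2.1 − 1 × 2.2 = 10.368
π = 10.368 / 1.48 = 7.01

7.01%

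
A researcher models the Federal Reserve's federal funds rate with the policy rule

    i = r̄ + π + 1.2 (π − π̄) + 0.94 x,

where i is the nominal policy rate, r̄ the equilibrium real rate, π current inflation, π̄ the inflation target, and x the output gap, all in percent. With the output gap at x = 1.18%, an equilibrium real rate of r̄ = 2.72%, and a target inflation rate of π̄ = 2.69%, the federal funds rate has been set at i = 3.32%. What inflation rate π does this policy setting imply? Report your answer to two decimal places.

1.24%

Collecting π: i = r̄ + (1 + 1.2) π − 1.2 π̄ + 0.94 x
2.2 π = 3.32 − 2.72 + 1.2 × 2.69 − 0.94 × 1.18 = 2.7188
π = 2.7188 / 2.2 = 1.24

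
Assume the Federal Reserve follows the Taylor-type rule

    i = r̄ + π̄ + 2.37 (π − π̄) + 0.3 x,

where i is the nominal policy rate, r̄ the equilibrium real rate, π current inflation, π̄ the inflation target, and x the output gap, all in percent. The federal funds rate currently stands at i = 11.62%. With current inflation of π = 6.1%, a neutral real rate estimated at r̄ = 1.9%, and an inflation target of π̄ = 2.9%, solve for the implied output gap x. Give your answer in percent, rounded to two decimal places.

-2.55%

0.3 x = 11.62 − 1.9 − 2.9 − 2.37 × (6.1 − 2.9) = -0.764
x = -0.764 / 0.3 = -2.55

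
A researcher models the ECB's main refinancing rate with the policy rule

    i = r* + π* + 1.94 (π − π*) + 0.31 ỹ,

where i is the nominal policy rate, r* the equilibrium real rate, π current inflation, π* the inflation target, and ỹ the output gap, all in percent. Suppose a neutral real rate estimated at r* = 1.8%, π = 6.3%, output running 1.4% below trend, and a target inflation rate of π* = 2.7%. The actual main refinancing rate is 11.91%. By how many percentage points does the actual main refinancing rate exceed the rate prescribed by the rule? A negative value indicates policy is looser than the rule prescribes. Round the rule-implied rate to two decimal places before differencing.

0.86 pp

Output 1.4% below potential → ỹ = -1.4.
i = 1.8 + 2.7 + 1.94 × (6.3 − 2.7) + 0.31 × (-1.4)
   = 1.8 + 2.7 + 6.984 − 0.434 = 11.05
Deviation = 11.91 − 11.05 = 0.86 pp.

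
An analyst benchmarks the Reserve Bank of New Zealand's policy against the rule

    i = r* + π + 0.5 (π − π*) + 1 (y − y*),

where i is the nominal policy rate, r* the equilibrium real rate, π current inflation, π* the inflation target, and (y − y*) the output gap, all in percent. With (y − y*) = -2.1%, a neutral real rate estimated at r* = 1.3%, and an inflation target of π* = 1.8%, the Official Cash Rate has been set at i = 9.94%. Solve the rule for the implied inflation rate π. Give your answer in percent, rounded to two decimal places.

Collecting π: i = r* + (1 + 0.5) π − 0.5 π* + 1 (y − y*)
1.5 π = 9.94 − 1.3 + 0.5 × 1.8 − 1 × (-2.1) = 11.64
π = 11.64 / 1.5 = 7.76

7.76%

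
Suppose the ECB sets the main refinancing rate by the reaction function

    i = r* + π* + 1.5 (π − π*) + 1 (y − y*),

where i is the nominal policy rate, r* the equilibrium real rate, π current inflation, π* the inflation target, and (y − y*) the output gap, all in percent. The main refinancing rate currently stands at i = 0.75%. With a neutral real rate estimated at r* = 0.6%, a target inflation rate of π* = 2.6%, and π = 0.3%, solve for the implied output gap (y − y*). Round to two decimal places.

1 (y − y*) = 0.75 − 0.6 − 2.6 − 1.5 × (0.3 − 2.6) = 1
(y − y*) = 1 / 1 = 1.00

1.00%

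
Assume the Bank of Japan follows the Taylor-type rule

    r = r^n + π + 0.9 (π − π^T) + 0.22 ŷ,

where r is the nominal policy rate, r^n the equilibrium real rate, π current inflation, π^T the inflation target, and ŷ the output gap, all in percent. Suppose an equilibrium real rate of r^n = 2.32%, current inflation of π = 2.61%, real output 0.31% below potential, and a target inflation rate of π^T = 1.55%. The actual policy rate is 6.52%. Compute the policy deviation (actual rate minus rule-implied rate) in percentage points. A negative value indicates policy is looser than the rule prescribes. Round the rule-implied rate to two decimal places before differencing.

0.70 pp

Output 0.31% below potential → ŷ = -0.31.
r = 2.32 + 2.61 + 0.9 × (2.61 − 1.55) + 0.22 × (-0.31)
   = 2.32 + 2.61 + 0.954 − 0.0682 = 5.82
Deviation = 6.52 − 5.82 = 0.70 pp.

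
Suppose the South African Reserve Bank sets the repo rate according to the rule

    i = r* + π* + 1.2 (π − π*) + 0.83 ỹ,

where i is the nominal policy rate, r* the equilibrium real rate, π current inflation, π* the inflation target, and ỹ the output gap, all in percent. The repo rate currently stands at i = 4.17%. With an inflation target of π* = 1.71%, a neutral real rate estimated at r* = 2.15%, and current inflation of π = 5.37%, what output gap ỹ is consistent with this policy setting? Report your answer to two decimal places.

-4.92%

0.83 ỹ = 4.17 − 2.15 − 1.71 − 1.2 × (5.37 − 1.71) = -4.082
ỹ = -4.082 / 0.83 = -4.92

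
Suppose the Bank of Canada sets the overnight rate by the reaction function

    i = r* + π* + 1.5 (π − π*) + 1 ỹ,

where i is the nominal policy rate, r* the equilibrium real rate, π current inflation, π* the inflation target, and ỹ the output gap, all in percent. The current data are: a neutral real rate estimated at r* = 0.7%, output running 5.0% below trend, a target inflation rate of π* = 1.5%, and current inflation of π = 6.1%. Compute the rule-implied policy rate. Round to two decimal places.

Output 5.0% below potential → ỹ = -5.0.
i = 0.7 + 1.5 + 1.5 × (6.1 − 1.5) + 1 × (-5.0)
   = 0.7 + 1.5 + 6.9 − 5 = 4.10

4.10%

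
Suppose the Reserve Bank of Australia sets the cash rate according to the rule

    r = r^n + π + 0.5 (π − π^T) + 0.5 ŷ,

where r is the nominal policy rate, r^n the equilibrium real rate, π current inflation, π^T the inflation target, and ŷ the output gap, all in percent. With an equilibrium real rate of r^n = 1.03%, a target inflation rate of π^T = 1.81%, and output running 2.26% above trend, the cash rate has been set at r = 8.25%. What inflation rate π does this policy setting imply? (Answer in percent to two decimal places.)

4.66%

Output 2.26% above potential → ŷ = 2.26.
Collecting π: r = r^n + (1 + 0.5) π − 0.5 π^T + 0.5 ŷ
1.5 π = 8.25 − 1.03 + 0.5 × 1.81 − 0.5 × 2.26 = 6.995
π = 6.995 / 1.5 = 4.66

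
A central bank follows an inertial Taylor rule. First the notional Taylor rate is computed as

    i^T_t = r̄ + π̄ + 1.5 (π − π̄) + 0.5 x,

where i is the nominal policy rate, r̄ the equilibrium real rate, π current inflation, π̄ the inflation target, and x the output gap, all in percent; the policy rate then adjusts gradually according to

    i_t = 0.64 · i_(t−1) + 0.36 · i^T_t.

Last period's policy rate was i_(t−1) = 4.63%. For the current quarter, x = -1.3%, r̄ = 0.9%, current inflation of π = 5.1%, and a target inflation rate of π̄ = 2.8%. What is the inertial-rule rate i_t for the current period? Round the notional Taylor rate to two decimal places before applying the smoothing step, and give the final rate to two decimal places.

i^T_t = 0.9 + 2.8 + 1.5 × (5.1 − 2.8) + 0.5 × (-1.3)
   = 0.9 + 2.8 + 3.45 − 0.65 = 6.50
i_t = 0.64 × 4.63 + 0.36 × 6.50 = 2.9632 + 2.34 = 5.30

5.30%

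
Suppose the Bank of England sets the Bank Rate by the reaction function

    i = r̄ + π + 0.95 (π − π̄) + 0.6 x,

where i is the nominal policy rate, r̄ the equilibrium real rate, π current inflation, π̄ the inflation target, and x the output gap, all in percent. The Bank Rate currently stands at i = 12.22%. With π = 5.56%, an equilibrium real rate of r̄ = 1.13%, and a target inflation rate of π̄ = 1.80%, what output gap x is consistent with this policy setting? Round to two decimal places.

0.6 x = 12.22 − 1.13 − 5.56 − 0.95 × (5.56 − 1.80) = 1.958
x = 1.958 / 0.6 = 3.26

3.26%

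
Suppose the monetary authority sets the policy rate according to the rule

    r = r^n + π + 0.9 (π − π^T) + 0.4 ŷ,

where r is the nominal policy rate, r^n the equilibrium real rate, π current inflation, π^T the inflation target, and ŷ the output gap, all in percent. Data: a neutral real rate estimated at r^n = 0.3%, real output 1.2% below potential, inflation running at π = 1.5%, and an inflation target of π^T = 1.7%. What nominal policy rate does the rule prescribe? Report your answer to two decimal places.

Output 1.2% below potential → ŷ = -1.2.
r = 0.3 + 1.5 + 0.9 × (1.5 − 1.7) + 0.4 × (-1.2)
   = 0.3 + 1.5 − 0.18 − 0.48 = 1.14

1.14%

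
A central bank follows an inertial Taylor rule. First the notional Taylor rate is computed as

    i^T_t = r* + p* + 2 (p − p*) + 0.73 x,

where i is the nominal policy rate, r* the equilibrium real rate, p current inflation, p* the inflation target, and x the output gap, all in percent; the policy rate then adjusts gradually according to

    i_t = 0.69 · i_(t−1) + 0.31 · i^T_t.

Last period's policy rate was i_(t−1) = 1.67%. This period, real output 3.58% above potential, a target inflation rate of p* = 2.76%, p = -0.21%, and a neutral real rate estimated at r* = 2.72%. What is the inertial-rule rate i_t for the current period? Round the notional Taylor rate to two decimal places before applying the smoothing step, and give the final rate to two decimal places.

1.82%

Output 3.58% above potential → x = 3.58.
i^T_t = 2.72 + 2.76 + 2 × (-0.21 − 2.76) + 0.73 × 3.58
   = 2.72 + 2.76 − 5.94 + 2.6134 = 2.15
i_t = 0.69 × 1.67 + 0.31 × 2.15 = 1.1523 + 0.6665 = 1.82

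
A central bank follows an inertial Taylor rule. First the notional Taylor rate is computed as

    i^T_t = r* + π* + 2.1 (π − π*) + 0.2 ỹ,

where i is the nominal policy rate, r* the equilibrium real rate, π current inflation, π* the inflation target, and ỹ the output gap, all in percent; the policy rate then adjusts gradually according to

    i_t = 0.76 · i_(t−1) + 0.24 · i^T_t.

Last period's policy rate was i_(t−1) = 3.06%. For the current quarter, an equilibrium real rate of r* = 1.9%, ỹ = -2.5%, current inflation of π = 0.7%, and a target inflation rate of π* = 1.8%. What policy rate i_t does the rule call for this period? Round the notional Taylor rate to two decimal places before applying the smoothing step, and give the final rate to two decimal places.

2.54%

i^T_t = 1.9 + 1.8 + 2.1 × (0.7 − 1.8) + 0.2 × (-2.5)
   = 1.9 + 1.8 − 2.31 − 0.5 = 0.89
i_t = 0.76 × 3.06 + 0.24 × 0.89 = 2.3256 + 0.2136 = 2.54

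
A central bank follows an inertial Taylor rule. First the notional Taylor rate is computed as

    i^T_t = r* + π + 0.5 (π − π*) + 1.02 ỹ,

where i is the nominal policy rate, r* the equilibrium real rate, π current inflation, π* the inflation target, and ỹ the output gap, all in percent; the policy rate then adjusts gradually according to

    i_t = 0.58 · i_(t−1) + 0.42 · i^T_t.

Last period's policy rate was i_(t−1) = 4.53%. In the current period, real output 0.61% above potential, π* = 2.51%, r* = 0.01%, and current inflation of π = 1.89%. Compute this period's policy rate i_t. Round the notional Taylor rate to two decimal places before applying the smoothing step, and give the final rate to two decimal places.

3.56%

Output 0.61% above potential → ỹ = 0.61.
i^T_t = 0.01 + 1.89 + 0.5 × (1.89 − 2.51) + 1.02 × 0.61
   = 0.01 + 1.89 − 0.31 + 0.6222 = 2.21
i_t = 0.58 × 4.53 + 0.42 × 2.21 = 2.6274 + 0.9282 = 3.56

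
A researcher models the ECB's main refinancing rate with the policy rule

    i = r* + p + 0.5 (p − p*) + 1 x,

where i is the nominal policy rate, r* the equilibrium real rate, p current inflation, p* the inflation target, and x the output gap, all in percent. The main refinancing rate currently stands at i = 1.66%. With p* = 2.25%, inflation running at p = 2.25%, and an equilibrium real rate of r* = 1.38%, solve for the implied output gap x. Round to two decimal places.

1 x = 1.66 − 1.38 − 2.25 − 0.5 × (2.25 − 2.25) = -1.97
x = -1.97 / 1 = -1.97

-1.97%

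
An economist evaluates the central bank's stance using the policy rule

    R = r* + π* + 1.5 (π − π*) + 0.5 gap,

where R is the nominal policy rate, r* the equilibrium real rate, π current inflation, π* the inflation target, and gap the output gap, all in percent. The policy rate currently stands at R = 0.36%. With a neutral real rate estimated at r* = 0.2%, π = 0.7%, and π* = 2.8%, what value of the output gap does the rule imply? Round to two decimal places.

1.02%

0.5 gap = 0.36 − 0.2 − 2.8 − 1.5 × (0.7 − 2.8) = 0.51
gap = 0.51 / 0.5 = 1.02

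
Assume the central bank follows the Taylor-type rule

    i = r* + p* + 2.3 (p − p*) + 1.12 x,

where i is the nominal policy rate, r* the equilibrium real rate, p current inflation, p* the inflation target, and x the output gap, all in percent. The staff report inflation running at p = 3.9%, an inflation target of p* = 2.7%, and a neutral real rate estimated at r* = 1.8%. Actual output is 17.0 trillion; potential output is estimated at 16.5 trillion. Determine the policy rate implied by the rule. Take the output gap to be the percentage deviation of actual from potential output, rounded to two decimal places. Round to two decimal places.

10.65%

Output gap = 100 × (17.0 − 16.5) / 16.5 = 3.03%.
i = 1.80 + 2.70 + 2.3 × (3.90 − 2.70) + 1.12 × 3.03
   = 1.80 + 2.7 + 2.76 + 3.3936 = 10.65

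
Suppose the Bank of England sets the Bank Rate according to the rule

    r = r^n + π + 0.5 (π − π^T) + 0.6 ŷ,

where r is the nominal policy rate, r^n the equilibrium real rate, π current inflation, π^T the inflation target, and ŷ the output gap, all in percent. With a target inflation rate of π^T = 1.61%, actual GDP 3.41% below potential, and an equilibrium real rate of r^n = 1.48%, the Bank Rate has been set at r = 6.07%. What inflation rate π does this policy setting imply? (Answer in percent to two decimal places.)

Output 3.41% below potential → ŷ = -3.41.
Collecting π: r = r^n + (1 + 0.5) π − 0.5 π^T + 0.6 ŷ
1.5 π = 6.07 − 1.48 + 0.5 × 1.61 − 0.6 × (-3.41) = 7.441
π = 7.441 / 1.5 = 4.96

4.96%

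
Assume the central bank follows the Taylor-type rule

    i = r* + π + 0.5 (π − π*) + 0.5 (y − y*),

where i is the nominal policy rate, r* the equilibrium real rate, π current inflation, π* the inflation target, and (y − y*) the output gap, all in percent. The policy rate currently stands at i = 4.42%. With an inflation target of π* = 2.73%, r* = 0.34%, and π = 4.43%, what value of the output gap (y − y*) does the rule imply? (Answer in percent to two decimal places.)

0.5 (y − y*) = 4.42 − 0.34 − 4.43 − 0.5 × (4.43 − 2.73) = -1.2
(y − y*) = -1.2 / 0.5 = -2.40

-2.40%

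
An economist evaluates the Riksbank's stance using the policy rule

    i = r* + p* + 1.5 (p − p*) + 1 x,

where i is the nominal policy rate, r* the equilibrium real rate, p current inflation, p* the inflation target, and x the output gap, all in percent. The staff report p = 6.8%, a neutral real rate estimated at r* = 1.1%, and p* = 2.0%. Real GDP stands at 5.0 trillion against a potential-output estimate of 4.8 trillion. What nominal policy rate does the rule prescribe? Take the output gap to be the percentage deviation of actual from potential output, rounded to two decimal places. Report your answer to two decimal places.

Output gap = 100 × (5.0 − 4.8) / 4.8 = 4.17%.
i = 1.10 + 2.00 + 1.5 × (6.80 − 2.00) + 1 × 4.17
   = 1.10 + 2 + 7.2 + 4.17 = 14.47

14.47%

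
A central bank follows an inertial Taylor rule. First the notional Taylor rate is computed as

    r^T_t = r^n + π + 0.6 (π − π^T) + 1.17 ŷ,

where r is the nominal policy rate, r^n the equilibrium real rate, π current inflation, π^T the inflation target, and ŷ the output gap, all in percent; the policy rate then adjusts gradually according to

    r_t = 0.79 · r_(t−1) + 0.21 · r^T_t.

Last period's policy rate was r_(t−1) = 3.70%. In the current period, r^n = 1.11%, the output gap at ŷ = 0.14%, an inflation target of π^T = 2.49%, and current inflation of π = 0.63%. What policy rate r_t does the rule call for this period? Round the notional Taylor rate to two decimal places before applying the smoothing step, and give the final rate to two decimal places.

3.09%

r^T_t = 1.11 + 0.63 + 0.6 × (0.63 − 2.49) + 1.17 × 0.14
   = 1.11 + 0.63 − 1.116 + 0.1638 = 0.79
r_t = 0.79 × 3.70 + 0.21 × 0.79 = 2.923 + 0.1659 = 3.09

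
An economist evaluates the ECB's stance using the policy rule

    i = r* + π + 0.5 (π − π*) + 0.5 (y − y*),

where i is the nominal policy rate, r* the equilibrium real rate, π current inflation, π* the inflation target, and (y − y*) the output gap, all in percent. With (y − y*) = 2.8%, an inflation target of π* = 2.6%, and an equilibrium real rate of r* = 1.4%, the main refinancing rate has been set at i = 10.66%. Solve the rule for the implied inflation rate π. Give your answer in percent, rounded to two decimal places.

Collecting π: i = r* + (1 + 0.5) π − 0.5 π* + 0.5 (y − y*)
1.5 π = 10.66 − 1.4 + 0.5 × 2.6 − 0.5 × 2.8 = 9.16
π = 9.16 / 1.5 = 6.11

6.11%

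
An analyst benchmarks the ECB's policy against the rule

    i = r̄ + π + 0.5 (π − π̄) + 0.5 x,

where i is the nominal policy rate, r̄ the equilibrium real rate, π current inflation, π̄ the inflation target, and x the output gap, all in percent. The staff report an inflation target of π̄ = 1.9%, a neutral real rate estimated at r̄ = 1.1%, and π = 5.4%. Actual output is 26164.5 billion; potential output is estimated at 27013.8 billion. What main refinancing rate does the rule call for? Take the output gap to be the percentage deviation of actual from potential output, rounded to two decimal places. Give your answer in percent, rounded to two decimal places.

Output gap = 100 × (26164.5 − 27013.8) / 27013.8 = -3.14%.
i = 1.10 + 5.40 + 0.5 × (5.40 − 1.90) + 0.5 × (-3.14)
   = 1.10 + 5.4 + 1.75 − 1.57 = 6.68

6.68%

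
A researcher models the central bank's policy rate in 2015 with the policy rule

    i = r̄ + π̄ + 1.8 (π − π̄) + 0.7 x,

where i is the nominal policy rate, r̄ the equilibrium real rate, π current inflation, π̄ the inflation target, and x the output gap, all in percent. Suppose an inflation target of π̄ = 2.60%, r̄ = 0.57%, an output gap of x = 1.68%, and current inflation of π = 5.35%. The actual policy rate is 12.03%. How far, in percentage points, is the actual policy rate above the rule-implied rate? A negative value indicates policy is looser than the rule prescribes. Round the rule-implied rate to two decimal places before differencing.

2.73 pp

i = 0.57 + 2.60 + 1.8 × (5.35 − 2.60) + 0.7 × 1.68
   = 0.57 + 2.6 + 4.95 + 1.176 = 9.30
Deviation = 12.03 − 9.30 = 2.73 pp.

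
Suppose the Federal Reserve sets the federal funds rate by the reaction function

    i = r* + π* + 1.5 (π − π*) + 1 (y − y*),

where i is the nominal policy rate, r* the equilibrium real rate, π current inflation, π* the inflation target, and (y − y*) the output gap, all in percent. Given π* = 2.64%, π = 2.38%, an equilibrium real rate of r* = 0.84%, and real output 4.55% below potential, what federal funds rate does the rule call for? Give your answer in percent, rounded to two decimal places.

-1.46%

Output 4.55% below potential → (y − y*) = -4.55.
i = 0.84 + 2.64 + 1.5 × (2.38 − 2.64) + 1 × (-4.55)
   = 0.84 + 2.64 − 0.39 − 4.55 = -1.46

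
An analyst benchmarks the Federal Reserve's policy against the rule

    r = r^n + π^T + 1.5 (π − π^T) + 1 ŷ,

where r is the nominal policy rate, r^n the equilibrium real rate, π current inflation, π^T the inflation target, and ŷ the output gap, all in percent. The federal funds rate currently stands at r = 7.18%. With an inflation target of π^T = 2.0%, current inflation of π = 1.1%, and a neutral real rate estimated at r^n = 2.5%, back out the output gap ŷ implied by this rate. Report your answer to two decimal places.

4.03%

1 ŷ = 7.18 − 2.5 − 2.0 − 1.5 × (1.1 − 2.0) = 4.03
ŷ = 4.03 / 1 = 4.03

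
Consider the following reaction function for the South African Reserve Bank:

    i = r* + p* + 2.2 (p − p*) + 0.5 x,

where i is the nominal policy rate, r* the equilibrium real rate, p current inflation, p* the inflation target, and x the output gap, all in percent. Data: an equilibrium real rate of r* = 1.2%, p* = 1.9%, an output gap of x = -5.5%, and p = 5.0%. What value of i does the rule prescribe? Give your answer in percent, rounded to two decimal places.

7.17%

i = 1.2 + 1.9 + 2.2 × (5.0 − 1.9) + 0.5 × (-5.5)
   = 1.2 + 1.9 + 6.82 − 2.75 = 7.17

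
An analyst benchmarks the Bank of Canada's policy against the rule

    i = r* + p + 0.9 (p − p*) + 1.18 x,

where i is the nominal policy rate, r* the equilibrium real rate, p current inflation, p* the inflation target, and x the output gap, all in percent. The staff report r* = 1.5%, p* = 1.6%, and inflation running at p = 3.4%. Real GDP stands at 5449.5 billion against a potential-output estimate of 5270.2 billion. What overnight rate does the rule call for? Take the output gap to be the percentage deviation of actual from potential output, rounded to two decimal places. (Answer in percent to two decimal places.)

Output gap = 100 × (5449.5 − 5270.2) / 5270.2 = 3.40%.
i = 1.50 + 3.40 + 0.9 × (3.40 − 1.60) + 1.18 × 3.40
   = 1.50 + 3.4 + 1.62 + 4.012 = 10.53

10.53%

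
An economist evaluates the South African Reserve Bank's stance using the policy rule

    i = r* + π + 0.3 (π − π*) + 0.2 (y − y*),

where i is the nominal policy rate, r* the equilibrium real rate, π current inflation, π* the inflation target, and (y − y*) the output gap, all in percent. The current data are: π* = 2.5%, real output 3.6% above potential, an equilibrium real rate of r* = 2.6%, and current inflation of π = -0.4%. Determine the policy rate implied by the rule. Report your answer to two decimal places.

Output 3.6% above potential → (y − y*) = 3.6.
i = 2.6 + (-0.4) + 0.3 × (-0.4 − 2.5) + 0.2 × 3.6
   = 2.6 − 0.4 − 0.87 + 0.72 = 2.05

2.05%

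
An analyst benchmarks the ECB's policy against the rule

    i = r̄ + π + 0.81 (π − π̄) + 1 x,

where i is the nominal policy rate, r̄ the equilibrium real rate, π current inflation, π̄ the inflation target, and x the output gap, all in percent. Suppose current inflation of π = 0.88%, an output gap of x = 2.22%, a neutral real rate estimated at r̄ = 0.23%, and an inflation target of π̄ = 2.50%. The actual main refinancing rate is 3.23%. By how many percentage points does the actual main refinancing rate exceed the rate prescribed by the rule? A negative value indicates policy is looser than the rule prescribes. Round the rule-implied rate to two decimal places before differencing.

1.21 pp

i = 0.23 + 0.88 + 0.81 × (0.88 − 2.50) + 1 × 2.22
   = 0.23 + 0.88 − 1.3122 + 2.22 = 2.02
Deviation = 3.23 − 2.02 = 1.21 pp.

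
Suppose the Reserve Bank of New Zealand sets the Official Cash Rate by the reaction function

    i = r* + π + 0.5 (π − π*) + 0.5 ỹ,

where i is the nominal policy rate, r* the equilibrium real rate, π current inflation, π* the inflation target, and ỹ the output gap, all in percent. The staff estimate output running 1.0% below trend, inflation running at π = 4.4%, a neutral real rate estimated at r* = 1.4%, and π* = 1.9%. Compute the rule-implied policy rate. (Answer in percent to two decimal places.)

Output 1.0% below potential → ỹ = -1.0.
i = 1.4 + 4.4 + 0.5 × (4.4 − 1.9) + 0.5 × (-1.0)
   = 1.4 + 4.4 + 1.25 − 0.5 = 6.55

6.55%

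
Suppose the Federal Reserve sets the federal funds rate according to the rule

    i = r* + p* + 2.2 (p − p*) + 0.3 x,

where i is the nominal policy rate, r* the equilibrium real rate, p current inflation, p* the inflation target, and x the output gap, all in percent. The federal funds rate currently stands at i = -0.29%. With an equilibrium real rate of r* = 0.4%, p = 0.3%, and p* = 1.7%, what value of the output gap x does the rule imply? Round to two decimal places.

2.30%

0.3 x = -0.29 − 0.4 − 1.7 − 2.2 × (0.3 − 1.7) = 0.69
x = 0.69 / 0.3 = 2.30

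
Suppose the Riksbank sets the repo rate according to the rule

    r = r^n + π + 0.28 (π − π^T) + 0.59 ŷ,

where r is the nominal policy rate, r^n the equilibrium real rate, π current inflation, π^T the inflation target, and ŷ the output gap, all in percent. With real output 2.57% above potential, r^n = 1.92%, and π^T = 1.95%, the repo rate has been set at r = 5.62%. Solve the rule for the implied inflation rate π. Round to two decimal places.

2.13%

Output 2.57% above potential → ŷ = 2.57.
Collecting π: r = r^n + (1 + 0.28) π − 0.28 π^T + 0.59 ŷ
1.28 π = 5.62 − 1.92 + 0.28 × 1.95 − 0.59 × 2.57 = 2.7297
π = 2.7297 / 1.28 = 2.13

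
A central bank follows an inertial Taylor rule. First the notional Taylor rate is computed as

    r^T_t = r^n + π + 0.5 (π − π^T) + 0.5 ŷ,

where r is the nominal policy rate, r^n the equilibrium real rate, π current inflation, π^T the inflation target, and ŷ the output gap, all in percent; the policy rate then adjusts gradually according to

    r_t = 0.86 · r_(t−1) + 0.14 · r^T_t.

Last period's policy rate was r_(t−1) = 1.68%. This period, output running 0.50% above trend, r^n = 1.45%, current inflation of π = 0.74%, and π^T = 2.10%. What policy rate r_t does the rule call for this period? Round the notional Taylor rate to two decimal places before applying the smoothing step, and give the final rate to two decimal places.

1.69%

Output 0.50% above potential → ŷ = 0.50.
r^T_t = 1.45 + 0.74 + 0.5 × (0.74 − 2.10) + 0.5 × 0.50
   = 1.45 + 0.74 − 0.68 + 0.25 = 1.76
r_t = 0.86 × 1.68 + 0.14 × 1.76 = 1.4448 + 0.2464 = 1.69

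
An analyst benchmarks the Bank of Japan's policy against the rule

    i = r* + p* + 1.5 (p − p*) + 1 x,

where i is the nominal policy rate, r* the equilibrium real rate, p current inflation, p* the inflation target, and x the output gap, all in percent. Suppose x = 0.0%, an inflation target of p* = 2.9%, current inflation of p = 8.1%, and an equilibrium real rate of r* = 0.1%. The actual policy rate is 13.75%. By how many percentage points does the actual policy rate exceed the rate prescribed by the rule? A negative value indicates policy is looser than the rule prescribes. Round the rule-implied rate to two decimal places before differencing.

2.95 pp

i = 0.1 + 2.9 + 1.5 × (8.1 − 2.9) + 1 × 0.0
   = 0.1 + 2.9 + 7.8 + 0 = 10.80
Deviation = 13.75 − 10.80 = 2.95 pp.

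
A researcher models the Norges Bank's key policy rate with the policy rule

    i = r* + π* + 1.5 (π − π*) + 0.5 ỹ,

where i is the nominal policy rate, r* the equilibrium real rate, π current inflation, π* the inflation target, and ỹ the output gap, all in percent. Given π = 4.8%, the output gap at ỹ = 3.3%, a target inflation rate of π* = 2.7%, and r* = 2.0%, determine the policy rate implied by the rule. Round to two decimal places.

i = 2.0 + 2.7 + 1.5 × (4.8 − 2.7) + 0.5 × 3.3
   = 2.0 + 2.7 + 3.15 + 1.65 = 9.50

9.50%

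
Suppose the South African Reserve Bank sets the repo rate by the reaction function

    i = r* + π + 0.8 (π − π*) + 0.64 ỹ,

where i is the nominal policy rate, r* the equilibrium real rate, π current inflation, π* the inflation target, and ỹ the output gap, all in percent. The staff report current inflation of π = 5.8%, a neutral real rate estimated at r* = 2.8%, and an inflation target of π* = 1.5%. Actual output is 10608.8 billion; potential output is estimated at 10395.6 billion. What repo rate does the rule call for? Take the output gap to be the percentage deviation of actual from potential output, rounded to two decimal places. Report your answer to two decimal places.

13.35%

Output gap = 100 × (10608.8 − 10395.6) / 10395.6 = 2.05%.
i = 2.80 + 5.80 + 0.8 × (5.80 − 1.50) + 0.64 × 2.05
   = 2.80 + 5.8 + 3.44 + 1.312 = 13.35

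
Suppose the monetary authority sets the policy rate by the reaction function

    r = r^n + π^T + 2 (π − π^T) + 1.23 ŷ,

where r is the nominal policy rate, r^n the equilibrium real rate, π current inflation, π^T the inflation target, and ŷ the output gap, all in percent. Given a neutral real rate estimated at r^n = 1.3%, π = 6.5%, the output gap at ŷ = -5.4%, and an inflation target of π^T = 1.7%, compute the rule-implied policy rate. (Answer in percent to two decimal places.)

r = 1.3 + 1.7 + 2 × (6.5 − 1.7) + 1.23 × (-5.4)
   = 1.3 + 1.7 + 9.6 − 6.642 = 5.96

5.96%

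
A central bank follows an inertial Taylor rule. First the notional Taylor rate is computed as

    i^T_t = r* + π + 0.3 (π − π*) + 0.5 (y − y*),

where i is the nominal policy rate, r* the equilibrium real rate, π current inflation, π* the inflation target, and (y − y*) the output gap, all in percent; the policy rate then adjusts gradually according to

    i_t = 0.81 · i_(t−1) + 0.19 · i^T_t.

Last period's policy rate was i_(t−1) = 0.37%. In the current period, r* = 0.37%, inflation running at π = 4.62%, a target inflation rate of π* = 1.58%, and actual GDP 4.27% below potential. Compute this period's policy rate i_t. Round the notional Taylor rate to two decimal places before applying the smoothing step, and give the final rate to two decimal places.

1.02%

Output 4.27% below potential → (y − y*) = -4.27.
i^T_t = 0.37 + 4.62 + 0.3 × (4.62 − 1.58) + 0.5 × (-4.27)
   = 0.37 + 4.62 + 0.912 − 2.135 = 3.77
i_t = 0.81 × 0.37 + 0.19 × 3.77 = 0.2997 + 0.7163 = 1.02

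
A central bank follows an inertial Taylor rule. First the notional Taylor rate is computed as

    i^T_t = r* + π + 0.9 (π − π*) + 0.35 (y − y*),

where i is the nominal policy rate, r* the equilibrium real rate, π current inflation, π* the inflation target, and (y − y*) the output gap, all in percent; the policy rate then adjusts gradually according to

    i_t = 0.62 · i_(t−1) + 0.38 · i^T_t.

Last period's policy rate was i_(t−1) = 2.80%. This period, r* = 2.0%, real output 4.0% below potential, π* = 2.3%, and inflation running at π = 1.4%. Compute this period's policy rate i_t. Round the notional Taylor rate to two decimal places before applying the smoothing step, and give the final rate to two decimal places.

Output 4.0% below potential → (y − y*) = -4.0.
i^T_t = 2.0 + 1.4 + 0.9 × (1.4 − 2.3) + 0.35 × (-4.0)
   = 2.0 + 1.4 − 0.81 − 1.4 = 1.19
i_t = 0.62 × 2.80 + 0.38 × 1.19 = 1.736 + 0.4522 = 2.19

2.19%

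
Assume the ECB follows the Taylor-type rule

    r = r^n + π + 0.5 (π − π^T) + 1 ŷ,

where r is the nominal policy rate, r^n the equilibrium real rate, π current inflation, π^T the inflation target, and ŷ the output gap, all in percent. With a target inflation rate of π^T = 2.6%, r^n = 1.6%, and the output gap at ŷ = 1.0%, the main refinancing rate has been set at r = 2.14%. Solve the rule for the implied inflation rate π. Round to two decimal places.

Collecting π: r = r^n + (1 + 0.5) π − 0.5 π^T + 1 ŷ
1.5 π = 2.14 − 1.6 + 0.5 × 2.6 − 1 × 1.0 = 0.84
π = 0.84 / 1.5 = 0.56

0.56%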